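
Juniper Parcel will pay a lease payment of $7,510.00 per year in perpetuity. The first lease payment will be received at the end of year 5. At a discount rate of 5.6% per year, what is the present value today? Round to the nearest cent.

Value at end of year 4: C / r = $7,510.00 / 0.056 = $134,107.1429
Discount to today: PV = $134,107.1429 / (1 + 0.056)^4 = $134,107.1429 / 1.243528 = $107,844.06

$107844.06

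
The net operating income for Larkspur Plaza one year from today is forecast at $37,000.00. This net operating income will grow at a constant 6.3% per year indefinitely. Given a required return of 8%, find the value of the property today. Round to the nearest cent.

$2176470.59

Growing perpetuity: P = D₁ / (r − g) = $37,000.0000 / (0.08 − 0.063) = $2,176,470.59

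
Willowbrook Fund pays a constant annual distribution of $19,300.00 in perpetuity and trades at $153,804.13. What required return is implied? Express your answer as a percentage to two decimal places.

12.55%

P = C/r ⇒ r = C/P = $19,300.00/$153,804.13 = 0.125484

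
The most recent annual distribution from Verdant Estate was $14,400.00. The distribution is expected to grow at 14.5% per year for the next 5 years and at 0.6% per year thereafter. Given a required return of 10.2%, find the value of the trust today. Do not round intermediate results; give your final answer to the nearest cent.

D_1 = 16488.00000
D_2 = 18878.76000
D_3 = 21616.18020
D_4 = 24750.52633
D_5 = 28339.35265
Terminal value at year 5: TV = D_5×(1+g_2)/(r−g_2) = 28509.38876/0.096 = 296972.79961
P_0 = D_1/(1+r)^1 + D_2/(1+r)^2 + D_3/(1+r)^3 + D_4/(1+r)^4 + D_5/(1+r)^5 + TV/(1+r)^5
    = 14961.88748 + 15545.69978 + 16152.29242 + 16782.55429 + 17437.40895 + 182729.51460 = 263609.35753

$263609.36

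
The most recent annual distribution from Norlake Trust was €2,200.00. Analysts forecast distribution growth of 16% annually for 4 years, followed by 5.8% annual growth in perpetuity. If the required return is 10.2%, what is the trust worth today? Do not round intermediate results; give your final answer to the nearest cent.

D_1 = 2552.00000
D_2 = 2960.32000
D_3 = 3433.97120
D_4 = 3983.40659
Terminal value at year 4: TV = D_4×(1+g_2)/(r−g_2) = 4214.44417/0.044 = 95782.82214
P_0 = D_1/(1+r)^1 + D_2/(1+r)^2 + D_3/(1+r)^3 + D_4/(1+r)^4 + TV/(1+r)^4
    = 2315.78947 + 2437.67313 + 2565.97172 + 2701.02286 + 64947.32238 = 74967.77956

€74967.78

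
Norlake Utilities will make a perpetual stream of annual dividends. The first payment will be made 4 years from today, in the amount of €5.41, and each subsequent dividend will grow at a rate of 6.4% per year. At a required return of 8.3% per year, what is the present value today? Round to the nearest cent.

€224.16

Value at end of year 3: C₁ / (r − g) = €5.41 / (0.083 − 0.064) = €284.7368
Discount to today: PV = €284.7368 / (1 + 0.083)^3 = €284.7368 / 1.270239 = €224.16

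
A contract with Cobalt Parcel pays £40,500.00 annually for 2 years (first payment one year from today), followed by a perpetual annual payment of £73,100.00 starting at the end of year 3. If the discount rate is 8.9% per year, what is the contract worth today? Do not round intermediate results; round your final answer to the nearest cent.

£763923.41

PV of 2-year annuity: £40,500.00 × [1 − (1+0.089)^−2] / 0.089 = 71340.75541
Perpetuity value at year 2: £73,100.00 / 0.089 = 821348.31461
PV of perpetuity: 821348.31461 / (1+0.089)^2 = 692582.65484
Total PV = 71340.75541 + 692582.65484 = 763923.41025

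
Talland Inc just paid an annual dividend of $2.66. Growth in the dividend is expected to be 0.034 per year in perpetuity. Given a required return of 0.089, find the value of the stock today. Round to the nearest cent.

$50.01

D₁ = D₀ × (1 + g) = $2.66 × 1.034 = $2.7504
Growing perpetuity: P = D₁ / (r − g) = $2.7504 / (0.089 − 0.034) = $50.01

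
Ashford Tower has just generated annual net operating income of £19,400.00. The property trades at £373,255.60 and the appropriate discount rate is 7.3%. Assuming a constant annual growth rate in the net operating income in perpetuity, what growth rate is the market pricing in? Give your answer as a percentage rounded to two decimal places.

P = D₀(1+g)/(r−g) ⇒ P(r−g) = D₀(1+g) ⇒ g(P+D₀) = P·r − D₀
g = (P·r − D₀)/(P + D₀) = (£373,255.60×0.073 − £19,400.00) / (£373,255.60 + £19,400.00) = 0.019986

2.00%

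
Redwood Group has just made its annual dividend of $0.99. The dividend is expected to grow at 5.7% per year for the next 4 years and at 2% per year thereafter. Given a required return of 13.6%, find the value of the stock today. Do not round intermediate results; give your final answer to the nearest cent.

D_1 = 1.04643
D_2 = 1.10608
D_3 = 1.16912
D_4 = 1.23576
Terminal value at year 4: TV = D_4×(1+g_2)/(r−g_2) = 1.26048/0.116 = 10.86619
P_0 = D_1/(1+r)^1 + D_2/(1+r)^2 + D_3/(1+r)^3 + D_4/(1+r)^4 + TV/(1+r)^4
    = 0.92115 + 0.85709 + 0.79749 + 0.74203 + 6.52475 = 9.84252

$9.84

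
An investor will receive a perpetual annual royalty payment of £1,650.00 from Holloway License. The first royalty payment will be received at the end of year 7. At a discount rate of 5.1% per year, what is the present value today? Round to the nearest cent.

£24004.77

Value at end of year 6: C / r = £1,650.00 / 0.051 = £32,352.9412
Discount to today: PV = £32,352.9412 / (1 + 0.051)^6 = £32,352.9412 / 1.347772 = £24,004.77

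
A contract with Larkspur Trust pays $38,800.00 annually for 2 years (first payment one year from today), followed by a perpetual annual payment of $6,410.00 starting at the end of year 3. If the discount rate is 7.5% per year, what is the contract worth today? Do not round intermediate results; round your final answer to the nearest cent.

$143625.02

PV of 2-year annuity: $38,800.00 × [1 − (1+0.075)^−2] / 0.075 = 69667.92861
Perpetuity value at year 2: $6,410.00 / 0.075 = 85466.66667
PV of perpetuity: 85466.66667 / (1+0.075)^2 = 73957.09392
Total PV = 69667.92861 + 73957.09392 = 143625.02253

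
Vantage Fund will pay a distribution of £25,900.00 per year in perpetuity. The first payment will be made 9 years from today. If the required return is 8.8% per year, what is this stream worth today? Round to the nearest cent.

£149894.58

Value at end of year 8: C / r = £25,900.00 / 0.088 = £294,318.1818
Discount to today: PV = £294,318.1818 / (1 + 0.088)^8 = £294,318.1818 / 1.963501 = £149,894.58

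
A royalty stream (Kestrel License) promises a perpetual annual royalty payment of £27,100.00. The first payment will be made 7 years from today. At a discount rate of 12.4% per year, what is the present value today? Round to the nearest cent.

£108380.15

Value at end of year 6: C / r = £27,100.00 / 0.124 = £218,548.3871
Discount to today: PV = £218,548.3871 / (1 + 0.124)^6 = £218,548.3871 / 2.016498 = £108,380.15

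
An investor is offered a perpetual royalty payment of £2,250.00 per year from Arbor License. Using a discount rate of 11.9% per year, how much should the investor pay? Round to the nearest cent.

Level perpetuity: PV = C / r = £2,250.00 / 0.119 = £18,907.56

£18907.56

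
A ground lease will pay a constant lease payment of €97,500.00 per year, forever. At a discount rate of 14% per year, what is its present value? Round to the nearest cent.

Level perpetuity: PV = C / r = €97,500.00 / 0.14 = €696,428.57

€696428.57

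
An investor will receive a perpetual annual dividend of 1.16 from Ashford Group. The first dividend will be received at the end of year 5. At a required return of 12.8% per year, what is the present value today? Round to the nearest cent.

Value at end of year 4: C / r = 1.16 / 0.128 = 9.0625
Discount to today: PV = 9.0625 / (1 + 0.128)^4 = 9.0625 / 1.618961 = 5.60

5.60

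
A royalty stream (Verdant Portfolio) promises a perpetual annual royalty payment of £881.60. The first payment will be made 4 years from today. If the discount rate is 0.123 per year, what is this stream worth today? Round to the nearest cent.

£5060.89

Value at end of year 3: C / r = £881.60 / 0.123 = £7,167.4797
Discount to today: PV = £7,167.4797 / (1 + 0.123)^3 = £7,167.4797 / 1.416248 = £5,060.89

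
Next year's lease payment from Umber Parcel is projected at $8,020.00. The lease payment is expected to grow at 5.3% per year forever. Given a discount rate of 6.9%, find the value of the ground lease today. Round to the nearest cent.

Growing perpetuity: P = D₁ / (r − g) = $8,020.0000 / (0.069 − 0.053) = $501,250.00

$501250.00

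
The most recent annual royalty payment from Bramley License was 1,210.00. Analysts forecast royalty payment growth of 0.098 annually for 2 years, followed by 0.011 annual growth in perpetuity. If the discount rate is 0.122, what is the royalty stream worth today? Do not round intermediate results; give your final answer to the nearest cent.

D_1 = 1328.58000
D_2 = 1458.78084
Terminal value at year 2: TV = D_2×(1+g_2)/(r−g_2) = 1474.82743/0.111 = 13286.73360
P_0 = D_1/(1+r)^1 + D_2/(1+r)^2 + TV/(1+r)^2
    = 1184.11765 + 1158.78893 + 10554.37482 = 12897.28140

12897.28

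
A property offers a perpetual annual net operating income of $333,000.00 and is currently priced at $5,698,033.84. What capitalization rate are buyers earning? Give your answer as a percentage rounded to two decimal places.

5.84%

P = C/r ⇒ r = C/P = $333,000.00/$5,698,033.84 = 0.058441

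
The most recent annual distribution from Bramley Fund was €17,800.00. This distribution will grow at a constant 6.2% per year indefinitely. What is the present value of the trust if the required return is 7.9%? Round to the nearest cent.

D₁ = D₀ × (1 + g) = €17,800.00 × 1.062 = €18,903.6000
Growing perpetuity: P = D₁ / (r − g) = €18,903.6000 / (0.079 − 0.062) = €1,111,976.47

€1111976.47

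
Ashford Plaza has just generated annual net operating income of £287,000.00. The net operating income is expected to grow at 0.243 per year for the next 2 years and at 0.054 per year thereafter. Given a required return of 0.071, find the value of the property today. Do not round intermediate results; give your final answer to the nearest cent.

£24687958.48

D_1 = 356741.00000
D_2 = 443429.06300
Terminal value at year 2: TV = D_2×(1+g_2)/(r−g_2) = 467374.23240/0.017 = 27492601.90600
P_0 = D_1/(1+r)^1 + D_2/(1+r)^2 + TV/(1+r)^2
    = 333091.50327 + 386585.19007 + 23968281.78417 = 24687958.47751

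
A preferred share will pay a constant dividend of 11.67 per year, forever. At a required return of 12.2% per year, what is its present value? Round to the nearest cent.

95.66

Level perpetuity: PV = C / r = 11.67 / 0.122 = 95.66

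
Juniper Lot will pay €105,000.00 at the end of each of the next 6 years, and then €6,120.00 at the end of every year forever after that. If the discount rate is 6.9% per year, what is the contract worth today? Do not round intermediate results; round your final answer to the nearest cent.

PV of 6-year annuity: €105,000.00 × [1 − (1+0.069)^−6] / 0.069 = 502035.47285
Perpetuity value at year 6: €6,120.00 / 0.069 = 88695.65217
PV of perpetuity: 88695.65217 / (1+0.069)^6 = 59434.15604
Total PV = 502035.47285 + 59434.15604 = 561469.62889

€561469.63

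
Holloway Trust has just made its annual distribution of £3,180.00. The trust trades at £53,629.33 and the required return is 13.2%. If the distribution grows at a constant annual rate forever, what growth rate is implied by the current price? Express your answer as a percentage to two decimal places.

6.86%

P = D₀(1+g)/(r−g) ⇒ P(r−g) = D₀(1+g) ⇒ g(P+D₀) = P·r − D₀
g = (P·r − D₀)/(P + D₀) = (£53,629.33×0.132 − £3,180.00) / (£53,629.33 + £3,180.00) = 0.068634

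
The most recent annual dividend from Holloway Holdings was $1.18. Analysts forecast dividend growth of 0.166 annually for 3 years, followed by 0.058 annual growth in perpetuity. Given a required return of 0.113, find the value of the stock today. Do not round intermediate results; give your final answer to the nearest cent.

D_1 = 1.37588
D_2 = 1.60428
D_3 = 1.87059
Terminal value at year 3: TV = D_3×(1+g_2)/(r−g_2) = 1.97908/0.055 = 35.98327
P_0 = D_1/(1+r)^1 + D_2/(1+r)^2 + D_3/(1+r)^3 + TV/(1+r)^3
    = 1.23619 + 1.29506 + 1.35673 + 26.09848 = 29.98645

$29.99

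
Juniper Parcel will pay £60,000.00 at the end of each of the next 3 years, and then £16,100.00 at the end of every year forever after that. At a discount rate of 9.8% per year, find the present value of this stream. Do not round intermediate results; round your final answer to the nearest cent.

PV of 3-year annuity: £60,000.00 × [1 − (1+0.098)^−3] / 0.098 = 149738.06386
Perpetuity value at year 3: £16,100.00 / 0.098 = 164285.71429
PV of perpetuity: 164285.71429 / (1+0.098)^3 = 124106.00048
Total PV = 149738.06386 + 124106.00048 = 273844.06434

£273844.06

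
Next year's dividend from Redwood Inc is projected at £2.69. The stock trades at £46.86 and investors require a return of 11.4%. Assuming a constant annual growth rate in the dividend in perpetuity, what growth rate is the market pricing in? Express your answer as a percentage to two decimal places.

P = D₁/(r−g) ⇒ g = r − D₁/P = 0.114 − £2.69/£46.86 = 0.056595

5.66%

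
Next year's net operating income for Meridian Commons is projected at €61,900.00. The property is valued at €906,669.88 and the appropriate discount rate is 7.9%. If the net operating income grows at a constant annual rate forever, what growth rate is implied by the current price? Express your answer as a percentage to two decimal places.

1.07%

P = D₁/(r−g) ⇒ g = r − D₁/P = 0.079 − €61,900.00/€906,669.88 = 0.010728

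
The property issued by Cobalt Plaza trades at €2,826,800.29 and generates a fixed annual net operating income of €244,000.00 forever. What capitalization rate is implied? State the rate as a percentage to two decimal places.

8.63%

P = C/r ⇒ r = C/P = €244,000.00/€2,826,800.29 = 0.086317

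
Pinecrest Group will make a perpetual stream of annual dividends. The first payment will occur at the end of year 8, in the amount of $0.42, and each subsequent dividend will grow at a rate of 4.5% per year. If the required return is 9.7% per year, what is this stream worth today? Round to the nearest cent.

Value at end of year 7: C₁ / (r − g) = $0.42 / (0.097 − 0.045) = $8.0769
Discount to today: PV = $8.0769 / (1 + 0.097)^7 = $8.0769 / 1.911817 = $4.22

$4.22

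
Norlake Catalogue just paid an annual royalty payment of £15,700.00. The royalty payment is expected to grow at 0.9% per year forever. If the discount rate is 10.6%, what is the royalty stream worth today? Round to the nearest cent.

£163312.37

D₁ = D₀ × (1 + g) = £15,700.00 × 1.009 = £15,841.3000
Growing perpetuity: P = D₁ / (r − g) = £15,841.3000 / (0.106 − 0.009) = £163,312.37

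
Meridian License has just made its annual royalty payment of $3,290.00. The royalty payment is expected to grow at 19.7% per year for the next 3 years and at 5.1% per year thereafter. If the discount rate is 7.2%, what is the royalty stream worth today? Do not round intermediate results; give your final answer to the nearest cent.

$241589.07

D_1 = 3938.13000
D_2 = 4713.94161
D_3 = 5642.58811
Terminal value at year 3: TV = D_3×(1+g_2)/(r−g_2) = 5930.36010/0.021 = 282398.10003
P_0 = D_1/(1+r)^1 + D_2/(1+r)^2 + D_3/(1+r)^3 + TV/(1+r)^3
    = 3673.62873 + 4101.99029 + 4580.30073 + 229233.14583 = 241589.06558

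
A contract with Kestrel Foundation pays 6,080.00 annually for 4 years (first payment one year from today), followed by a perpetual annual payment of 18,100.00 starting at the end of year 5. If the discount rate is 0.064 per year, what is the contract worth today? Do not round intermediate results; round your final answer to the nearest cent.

PV of 4-year annuity: 6,080.00 × [1 − (1+0.064)^−4] / 0.064 = 20876.29936
Perpetuity value at year 4: 18,100.00 / 0.064 = 282812.50000
PV of perpetuity: 282812.50000 / (1+0.064)^4 = 220664.30620
Total PV = 20876.29936 + 220664.30620 = 241540.60555

241540.61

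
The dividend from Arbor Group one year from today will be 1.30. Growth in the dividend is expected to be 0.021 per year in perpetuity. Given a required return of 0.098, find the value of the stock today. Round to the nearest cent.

16.88

Growing perpetuity: P = D₁ / (r − g) = 1.3000 / (0.098 − 0.021) = 16.88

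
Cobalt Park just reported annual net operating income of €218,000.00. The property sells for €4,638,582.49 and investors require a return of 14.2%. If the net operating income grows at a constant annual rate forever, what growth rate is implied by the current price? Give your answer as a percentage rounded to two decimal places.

P = D₀(1+g)/(r−g) ⇒ P(r−g) = D₀(1+g) ⇒ g(P+D₀) = P·r − D₀
g = (P·r − D₀)/(P + D₀) = (€4,638,582.49×0.142 − €218,000.00) / (€4,638,582.49 + €218,000.00) = 0.090738

9.07%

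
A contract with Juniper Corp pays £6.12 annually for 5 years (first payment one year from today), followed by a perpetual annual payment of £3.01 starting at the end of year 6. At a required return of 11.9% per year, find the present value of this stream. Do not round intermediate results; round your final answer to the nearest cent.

PV of 5-year annuity: £6.12 × [1 − (1+0.119)^−5] / 0.119 = 22.11599
Perpetuity value at year 5: £3.01 / 0.119 = 25.29412
PV of perpetuity: 25.29412 / (1+0.119)^5 = 14.41681
Total PV = 22.11599 + 14.41681 = 36.53280

£36.53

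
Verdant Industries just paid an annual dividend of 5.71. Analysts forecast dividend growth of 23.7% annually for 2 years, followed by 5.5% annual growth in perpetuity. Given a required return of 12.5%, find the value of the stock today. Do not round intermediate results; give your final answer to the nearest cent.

D_1 = 7.06327
D_2 = 8.73726
Terminal value at year 2: TV = D_2×(1+g_2)/(r−g_2) = 9.21781/0.07 = 131.68307
P_0 = D_1/(1+r)^1 + D_2/(1+r)^2 + TV/(1+r)^2
    = 6.27846 + 6.90352 + 104.04588 = 117.22786

117.23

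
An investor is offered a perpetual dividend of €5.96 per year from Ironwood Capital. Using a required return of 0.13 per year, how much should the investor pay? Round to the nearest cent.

€45.85

Level perpetuity: PV = C / r = €5.96 / 0.13 = €45.85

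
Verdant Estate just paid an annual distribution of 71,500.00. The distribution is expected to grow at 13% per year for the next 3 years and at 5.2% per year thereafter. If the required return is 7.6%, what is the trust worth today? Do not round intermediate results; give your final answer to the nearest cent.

3866779.43

D_1 = 80795.00000
D_2 = 91298.35000
D_3 = 103167.13550
Terminal value at year 3: TV = D_3×(1+g_2)/(r−g_2) = 108531.82655/0.024 = 4522159.43942
P_0 = D_1/(1+r)^1 + D_2/(1+r)^2 + D_3/(1+r)^3 + TV/(1+r)^3
    = 75088.28996 + 78856.66139 + 82814.15183 + 3630020.32205 = 3866779.42524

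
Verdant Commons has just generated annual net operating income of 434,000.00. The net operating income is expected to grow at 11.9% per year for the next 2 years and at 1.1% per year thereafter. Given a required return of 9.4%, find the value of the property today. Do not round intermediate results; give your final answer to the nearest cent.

D_1 = 485646.00000
D_2 = 543437.87400
Terminal value at year 2: TV = D_2×(1+g_2)/(r−g_2) = 549415.69061/0.083 = 6619466.15198
P_0 = D_1/(1+r)^1 + D_2/(1+r)^2 + TV/(1+r)^2
    = 443917.73309 + 454062.10542 + 5530804.68166 = 6428784.52016

6428784.52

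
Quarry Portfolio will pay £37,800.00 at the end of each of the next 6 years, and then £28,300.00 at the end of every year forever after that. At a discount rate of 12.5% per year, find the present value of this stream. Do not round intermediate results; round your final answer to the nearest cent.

PV of 6-year annuity: £37,800.00 × [1 − (1+0.125)^−6] / 0.125 = 153235.09628
Perpetuity value at year 6: £28,300.00 / 0.125 = 226400.00000
PV of perpetuity: 226400.00000 / (1+0.125)^6 = 111676.36972
Total PV = 153235.09628 + 111676.36972 = 264911.46600

£264911.47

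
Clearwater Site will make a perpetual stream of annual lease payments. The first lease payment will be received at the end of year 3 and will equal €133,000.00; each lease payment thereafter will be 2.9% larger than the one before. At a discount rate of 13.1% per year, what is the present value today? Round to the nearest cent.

€1019356.88

Value at end of year 2: C₁ / (r − g) = €133,000.00 / (0.131 − 0.029) = €1,303,921.5686
Discount to today: PV = €1,303,921.5686 / (1 + 0.131)^2 = €1,303,921.5686 / 1.279161 = €1,019,356.88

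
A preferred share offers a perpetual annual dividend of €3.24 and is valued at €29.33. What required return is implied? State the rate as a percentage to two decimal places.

P = C/r ⇒ r = C/P = €3.24/€29.33 = 0.110467

11.05%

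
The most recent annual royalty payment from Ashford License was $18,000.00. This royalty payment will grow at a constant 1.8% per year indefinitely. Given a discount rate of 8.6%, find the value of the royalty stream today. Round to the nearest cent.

D₁ = D₀ × (1 + g) = $18,000.00 × 1.018 = $18,324.0000
Growing perpetuity: P = D₁ / (r − g) = $18,324.0000 / (0.086 − 0.018) = $269,470.59

$269470.59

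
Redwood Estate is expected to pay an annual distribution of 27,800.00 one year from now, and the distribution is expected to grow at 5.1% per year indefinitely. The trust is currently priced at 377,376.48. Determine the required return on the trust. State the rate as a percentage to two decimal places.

12.47%

P = D₁/(r − g) ⇒ r = D₁/P + g = 27,800.0000/377,376.48 + 0.051 = 0.073666 + 0.051 = 0.124666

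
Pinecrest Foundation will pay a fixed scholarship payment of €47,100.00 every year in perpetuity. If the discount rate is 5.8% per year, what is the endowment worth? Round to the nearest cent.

€812068.97

Level perpetuity: PV = C / r = €47,100.00 / 0.058 = €812,068.97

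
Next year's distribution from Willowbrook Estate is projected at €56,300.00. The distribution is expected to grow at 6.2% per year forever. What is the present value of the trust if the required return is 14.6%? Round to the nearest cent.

€670238.10

Growing perpetuity: P = D₁ / (r − g) = €56,300.0000 / (0.146 − 0.062) = €670,238.10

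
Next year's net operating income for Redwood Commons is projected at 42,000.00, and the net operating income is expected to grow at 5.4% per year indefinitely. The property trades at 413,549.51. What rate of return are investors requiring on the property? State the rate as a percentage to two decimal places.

15.56%

P = D₁/(r − g) ⇒ r = D₁/P + g = 42,000.0000/413,549.51 + 0.054 = 0.101560 + 0.054 = 0.155560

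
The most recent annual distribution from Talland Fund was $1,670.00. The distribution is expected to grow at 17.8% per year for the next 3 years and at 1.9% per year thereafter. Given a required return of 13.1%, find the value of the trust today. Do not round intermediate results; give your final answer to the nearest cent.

$22606.09

D_1 = 1967.26000
D_2 = 2317.43228
D_3 = 2729.93523
Terminal value at year 3: TV = D_3×(1+g_2)/(r−g_2) = 2781.80400/0.112 = 24837.53567
P_0 = D_1/(1+r)^1 + D_2/(1+r)^2 + D_3/(1+r)^3 + TV/(1+r)^3
    = 1739.39876 + 1811.68147 + 1886.96797 + 17168.03892 = 22606.08711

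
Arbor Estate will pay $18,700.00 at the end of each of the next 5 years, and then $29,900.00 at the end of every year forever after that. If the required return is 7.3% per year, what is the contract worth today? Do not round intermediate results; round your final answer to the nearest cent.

PV of 5-year annuity: $18,700.00 × [1 − (1+0.073)^−5] / 0.073 = 76061.71963
Perpetuity value at year 5: $29,900.00 / 0.073 = 409589.04110
PV of perpetuity: 409589.04110 / (1+0.073)^5 = 287971.63911
Total PV = 76061.71963 + 287971.63911 = 364033.35875

$364033.36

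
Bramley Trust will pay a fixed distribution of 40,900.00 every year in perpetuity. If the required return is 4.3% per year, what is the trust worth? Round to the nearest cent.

Level perpetuity: PV = C / r = 40,900.00 / 0.043 = 951,162.79

951162.79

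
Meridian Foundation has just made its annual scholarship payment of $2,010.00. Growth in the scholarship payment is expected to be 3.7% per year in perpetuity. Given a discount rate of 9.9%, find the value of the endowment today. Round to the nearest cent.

$33618.87

D₁ = D₀ × (1 + g) = $2,010.00 × 1.037 = $2,084.3700
Growing perpetuity: P = D₁ / (r − g) = $2,084.3700 / (0.099 − 0.037) = $33,618.87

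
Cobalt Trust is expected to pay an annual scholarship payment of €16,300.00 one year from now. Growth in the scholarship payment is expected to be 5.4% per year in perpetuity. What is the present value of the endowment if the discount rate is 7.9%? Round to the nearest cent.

Growing perpetuity: P = D₁ / (r − g) = €16,300.0000 / (0.079 − 0.054) = €652,000.00

€652000.00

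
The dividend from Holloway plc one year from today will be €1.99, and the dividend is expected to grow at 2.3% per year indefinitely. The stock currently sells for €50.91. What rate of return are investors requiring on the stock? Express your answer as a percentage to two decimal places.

6.21%

P = D₁/(r − g) ⇒ r = D₁/P + g = €1.9900/€50.91 + 0.023 = 0.039089 + 0.023 = 0.062089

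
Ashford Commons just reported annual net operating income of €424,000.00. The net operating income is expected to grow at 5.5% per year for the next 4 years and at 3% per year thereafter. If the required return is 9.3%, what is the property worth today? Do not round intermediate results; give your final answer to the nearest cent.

D_1 = 447320.00000
D_2 = 471922.60000
D_3 = 497878.34300
D_4 = 525261.65187
Terminal value at year 4: TV = D_4×(1+g_2)/(r−g_2) = 541019.50142/0.063 = 8587611.13367
P_0 = D_1/(1+r)^1 + D_2/(1+r)^2 + D_3/(1+r)^3 + D_4/(1+r)^4 + TV/(1+r)^4
    = 409258.92040 + 395030.33946 + 381296.43927 + 368040.02144 + 6017162.25528 = 7570787.97585

€7570787.98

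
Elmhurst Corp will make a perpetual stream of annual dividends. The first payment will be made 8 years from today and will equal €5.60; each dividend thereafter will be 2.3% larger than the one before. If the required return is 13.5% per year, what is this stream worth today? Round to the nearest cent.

€20.61

Value at end of year 7: C₁ / (r − g) = €5.60 / (0.135 − 0.023) = €50.0000
Discount to today: PV = €50.0000 / (1 + 0.135)^7 = €50.0000 / 2.426448 = €20.61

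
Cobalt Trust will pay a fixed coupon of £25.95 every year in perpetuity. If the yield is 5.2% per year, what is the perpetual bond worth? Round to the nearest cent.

Level perpetuity: PV = C / r = £25.95 / 0.052 = £499.04

£499.04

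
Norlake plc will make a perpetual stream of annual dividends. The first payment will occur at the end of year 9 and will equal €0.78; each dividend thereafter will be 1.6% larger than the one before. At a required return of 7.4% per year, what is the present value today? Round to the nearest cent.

€7.60

Value at end of year 8: C₁ / (r − g) = €0.78 / (0.074 − 0.016) = €13.4483
Discount to today: PV = €13.4483 / (1 + 0.074)^8 = €13.4483 / 1.770249 = €7.60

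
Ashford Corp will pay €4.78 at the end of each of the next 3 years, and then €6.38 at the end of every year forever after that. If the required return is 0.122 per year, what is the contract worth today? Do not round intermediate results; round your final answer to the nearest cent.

PV of 3-year annuity: €4.78 × [1 − (1+0.122)^−3] / 0.122 = 11.44141
Perpetuity value at year 3: €6.38 / 0.122 = 52.29508
PV of perpetuity: 52.29508 / (1+0.122)^3 = 37.02391
Total PV = 11.44141 + 37.02391 = 48.46532

€48.47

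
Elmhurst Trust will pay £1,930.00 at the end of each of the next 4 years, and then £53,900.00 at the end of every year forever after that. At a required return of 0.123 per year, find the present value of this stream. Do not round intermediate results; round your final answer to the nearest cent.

£281352.53

PV of 4-year annuity: £1,930.00 × [1 − (1+0.123)^−4] / 0.123 = 5825.23725
Perpetuity value at year 4: £53,900.00 / 0.123 = 438211.38211
PV of perpetuity: 438211.38211 / (1+0.123)^4 = 275527.29511
Total PV = 5825.23725 + 275527.29511 = 281352.53236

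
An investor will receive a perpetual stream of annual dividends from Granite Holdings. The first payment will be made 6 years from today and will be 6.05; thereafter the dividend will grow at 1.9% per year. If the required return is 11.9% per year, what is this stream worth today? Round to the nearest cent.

34.48

Value at end of year 5: C₁ / (r − g) = 6.05 / (0.119 − 0.019) = 60.5000
Discount to today: PV = 60.5000 / (1 + 0.119)^5 = 60.5000 / 1.754488 = 34.48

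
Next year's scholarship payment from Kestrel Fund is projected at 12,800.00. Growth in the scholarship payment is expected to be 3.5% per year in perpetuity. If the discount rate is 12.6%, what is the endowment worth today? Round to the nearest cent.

Growing perpetuity: P = D₁ / (r − g) = 12,800.0000 / (0.126 − 0.035) = 140,659.34

140659.34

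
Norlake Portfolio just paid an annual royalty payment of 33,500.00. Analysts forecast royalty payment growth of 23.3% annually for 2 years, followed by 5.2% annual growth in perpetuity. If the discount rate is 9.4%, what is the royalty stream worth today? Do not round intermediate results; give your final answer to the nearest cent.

D_1 = 41305.50000
D_2 = 50929.68150
Terminal value at year 2: TV = D_2×(1+g_2)/(r−g_2) = 53578.02494/0.042 = 1275667.26043
P_0 = D_1/(1+r)^1 + D_2/(1+r)^2 + TV/(1+r)^2
    = 37756.39854 + 42553.60091 + 1065866.38472 = 1146176.38417

1146176.38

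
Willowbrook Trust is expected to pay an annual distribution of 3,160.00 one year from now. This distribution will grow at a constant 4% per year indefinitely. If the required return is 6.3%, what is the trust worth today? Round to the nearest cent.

Growing perpetuity: P = D₁ / (r − g) = 3,160.0000 / (0.063 − 0.04) = 137,391.30

137391.30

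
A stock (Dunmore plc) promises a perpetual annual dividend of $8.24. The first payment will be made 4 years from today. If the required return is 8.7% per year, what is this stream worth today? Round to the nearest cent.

Value at end of year 3: C / r = $8.24 / 0.087 = $94.7126
Discount to today: PV = $94.7126 / (1 + 0.087)^3 = $94.7126 / 1.284366 = $73.74

$73.74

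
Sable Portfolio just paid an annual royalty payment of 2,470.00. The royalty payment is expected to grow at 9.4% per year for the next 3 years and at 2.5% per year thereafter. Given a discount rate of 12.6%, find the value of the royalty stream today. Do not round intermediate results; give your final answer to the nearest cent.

29986.61

D_1 = 2702.18000
D_2 = 2956.18492
D_3 = 3234.06630
Terminal value at year 3: TV = D_3×(1+g_2)/(r−g_2) = 3314.91796/0.101 = 32820.96990
P_0 = D_1/(1+r)^1 + D_2/(1+r)^2 + D_3/(1+r)^3 + TV/(1+r)^3
    = 2399.80462 + 2331.60413 + 2265.34185 + 22989.85538 = 29986.60598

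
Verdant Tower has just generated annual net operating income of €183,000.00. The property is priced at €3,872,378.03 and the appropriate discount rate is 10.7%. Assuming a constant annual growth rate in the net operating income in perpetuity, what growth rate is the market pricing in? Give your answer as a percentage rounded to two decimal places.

P = D₀(1+g)/(r−g) ⇒ P(r−g) = D₀(1+g) ⇒ g(P+D₀) = P·r − D₀
g = (P·r − D₀)/(P + D₀) = (€3,872,378.03×0.107 − €183,000.00) / (€3,872,378.03 + €183,000.00) = 0.057046

5.70%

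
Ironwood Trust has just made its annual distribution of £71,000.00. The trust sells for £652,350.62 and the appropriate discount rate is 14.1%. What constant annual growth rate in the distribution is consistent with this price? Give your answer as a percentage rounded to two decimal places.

P = D₀(1+g)/(r−g) ⇒ P(r−g) = D₀(1+g) ⇒ g(P+D₀) = P·r − D₀
g = (P·r − D₀)/(P + D₀) = (£652,350.62×0.141 − £71,000.00) / (£652,350.62 + £71,000.00) = 0.029006

2.90%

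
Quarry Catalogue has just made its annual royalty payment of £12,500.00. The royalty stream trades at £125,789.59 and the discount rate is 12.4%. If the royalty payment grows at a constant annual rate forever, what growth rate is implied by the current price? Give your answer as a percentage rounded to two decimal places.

P = D₀(1+g)/(r−g) ⇒ P(r−g) = D₀(1+g) ⇒ g(P+D₀) = P·r − D₀
g = (P·r − D₀)/(P + D₀) = (£125,789.59×0.124 − £12,500.00) / (£125,789.59 + £12,500.00) = 0.022402

2.24%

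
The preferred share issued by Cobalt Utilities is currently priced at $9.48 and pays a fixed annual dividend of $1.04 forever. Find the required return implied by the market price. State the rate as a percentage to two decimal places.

10.97%

P = C/r ⇒ r = C/P = $1.04/$9.48 = 0.109705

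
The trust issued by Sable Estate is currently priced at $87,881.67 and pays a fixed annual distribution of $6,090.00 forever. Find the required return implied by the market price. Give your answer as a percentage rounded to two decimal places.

6.93%

P = C/r ⇒ r = C/P = $6,090.00/$87,881.67 = 0.069298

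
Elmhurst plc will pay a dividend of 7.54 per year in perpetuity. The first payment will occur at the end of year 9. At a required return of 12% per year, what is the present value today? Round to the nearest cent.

25.38

Value at end of year 8: C / r = 7.54 / 0.12 = 62.8333
Discount to today: PV = 62.8333 / (1 + 0.12)^8 = 62.8333 / 2.475963 = 25.38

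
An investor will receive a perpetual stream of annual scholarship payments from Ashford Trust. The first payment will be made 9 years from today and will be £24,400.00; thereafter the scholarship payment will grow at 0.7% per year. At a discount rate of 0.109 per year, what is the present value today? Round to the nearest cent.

£104553.19

Value at end of year 8: C₁ / (r − g) = £24,400.00 / (0.109 − 0.007) = £239,215.6863
Discount to today: PV = £239,215.6863 / (1 + 0.109)^8 = £239,215.6863 / 2.287981 = £104,553.19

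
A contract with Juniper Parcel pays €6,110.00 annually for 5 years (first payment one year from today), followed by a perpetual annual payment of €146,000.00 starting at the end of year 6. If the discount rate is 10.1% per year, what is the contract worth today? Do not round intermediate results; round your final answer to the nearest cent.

PV of 5-year annuity: €6,110.00 × [1 − (1+0.101)^−5] / 0.101 = 23102.65805
Perpetuity value at year 5: €146,000.00 / 0.101 = 1445544.55446
PV of perpetuity: 1445544.55446 / (1+0.101)^5 = 893500.67955
Total PV = 23102.65805 + 893500.67955 = 916603.33760

€916603.34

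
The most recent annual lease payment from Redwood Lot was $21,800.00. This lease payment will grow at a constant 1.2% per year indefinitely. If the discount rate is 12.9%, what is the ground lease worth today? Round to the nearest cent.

D₁ = D₀ × (1 + g) = $21,800.00 × 1.012 = $22,061.6000
Growing perpetuity: P = D₁ / (r − g) = $22,061.6000 / (0.129 − 0.012) = $188,560.68

$188560.68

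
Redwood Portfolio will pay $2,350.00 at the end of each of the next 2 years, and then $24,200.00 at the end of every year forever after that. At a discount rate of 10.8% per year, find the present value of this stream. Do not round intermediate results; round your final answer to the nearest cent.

$186555.83

PV of 2-year annuity: $2,350.00 × [1 − (1+0.108)^−2] / 0.108 = 4035.14317
Perpetuity value at year 2: $24,200.00 / 0.108 = 224074.07407
PV of perpetuity: 224074.07407 / (1+0.108)^2 = 182520.68487
Total PV = 4035.14317 + 182520.68487 = 186555.82804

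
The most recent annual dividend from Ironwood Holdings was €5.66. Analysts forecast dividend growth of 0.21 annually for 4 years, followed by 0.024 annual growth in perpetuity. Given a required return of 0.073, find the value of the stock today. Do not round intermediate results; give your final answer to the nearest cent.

D_1 = 6.84860
D_2 = 8.28681
D_3 = 10.02704
D_4 = 12.13271
Terminal value at year 4: TV = D_4×(1+g_2)/(r−g_2) = 12.42390/0.049 = 253.54893
P_0 = D_1/(1+r)^1 + D_2/(1+r)^2 + D_3/(1+r)^3 + D_4/(1+r)^4 + TV/(1+r)^4
    = 6.38267 + 7.19760 + 8.11659 + 9.15291 + 191.27707 = 222.12682

€222.13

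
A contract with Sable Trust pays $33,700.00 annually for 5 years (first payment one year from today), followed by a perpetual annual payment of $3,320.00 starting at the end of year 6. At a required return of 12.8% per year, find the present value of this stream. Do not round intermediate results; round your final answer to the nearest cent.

$133314.49

PV of 5-year annuity: $33,700.00 × [1 − (1+0.128)^−5] / 0.128 = 119111.40452
Perpetuity value at year 5: $3,320.00 / 0.128 = 25937.50000
PV of perpetuity: 25937.50000 / (1+0.128)^5 = 14203.08270
Total PV = 119111.40452 + 14203.08270 = 133314.48722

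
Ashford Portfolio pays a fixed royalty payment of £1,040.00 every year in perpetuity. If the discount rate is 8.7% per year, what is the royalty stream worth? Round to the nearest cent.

Level perpetuity: PV = C / r = £1,040.00 / 0.087 = £11,954.02

£11954.02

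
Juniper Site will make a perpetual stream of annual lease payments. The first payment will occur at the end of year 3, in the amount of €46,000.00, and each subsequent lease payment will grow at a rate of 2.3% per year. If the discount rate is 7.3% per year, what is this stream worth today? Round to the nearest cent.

€799076.55

Value at end of year 2: C₁ / (r − g) = €46,000.00 / (0.073 − 0.023) = €920,000.0000
Discount to today: PV = €920,000.0000 / (1 + 0.073)^2 = €920,000.0000 / 1.151329 = €799,076.55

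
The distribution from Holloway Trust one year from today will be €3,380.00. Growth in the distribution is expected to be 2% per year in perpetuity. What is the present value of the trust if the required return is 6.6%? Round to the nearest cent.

€73478.26

Growing perpetuity: P = D₁ / (r − g) = €3,380.0000 / (0.066 − 0.02) = €73,478.26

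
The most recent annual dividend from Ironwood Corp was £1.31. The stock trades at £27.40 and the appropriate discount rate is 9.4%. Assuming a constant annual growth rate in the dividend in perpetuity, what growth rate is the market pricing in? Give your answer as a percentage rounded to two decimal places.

P = D₀(1+g)/(r−g) ⇒ P(r−g) = D₀(1+g) ⇒ g(P+D₀) = P·r − D₀
g = (P·r − D₀)/(P + D₀) = (£27.40×0.094 − £1.31) / (£27.40 + £1.31) = 0.044082

4.41%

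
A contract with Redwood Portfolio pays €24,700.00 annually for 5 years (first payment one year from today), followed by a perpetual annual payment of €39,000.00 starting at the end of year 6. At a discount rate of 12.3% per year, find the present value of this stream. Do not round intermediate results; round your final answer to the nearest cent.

PV of 5-year annuity: €24,700.00 × [1 − (1+0.123)^−5] / 0.123 = 88380.19929
Perpetuity value at year 5: €39,000.00 / 0.123 = 317073.17073
PV of perpetuity: 317073.17073 / (1+0.123)^5 = 177525.48764
Total PV = 88380.19929 + 177525.48764 = 265905.68693

€265905.69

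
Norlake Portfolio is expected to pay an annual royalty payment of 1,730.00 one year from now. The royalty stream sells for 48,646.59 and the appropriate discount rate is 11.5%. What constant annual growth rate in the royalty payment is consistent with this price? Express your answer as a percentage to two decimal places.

P = D₁/(r−g) ⇒ g = r − D₁/P = 0.115 − 1,730.00/48,646.59 = 0.079437

7.94%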